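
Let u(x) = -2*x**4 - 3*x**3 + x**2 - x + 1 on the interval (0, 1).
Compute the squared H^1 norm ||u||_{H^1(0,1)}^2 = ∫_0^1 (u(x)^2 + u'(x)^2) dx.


||u||_{H^1}^2 = 29107/630

The H^1 norm (squared) on an interval (0, L) is
  ||u||_{H^1}^2 = ∫_0^L u(x)^2 dx + ∫_0^L u'(x)^2 dx.
Compute u'(x) = -8*x**3 - 9*x**2 + 2*x - 1.
Then u(x)^2 = 4*x**8 + 12*x**7 + 5*x**6 - 2*x**5 + 3*x**4 - 8*x**3 + 3*x**2 - 2*x + 1 and u'(x)^2 = 64*x**6 + 144*x**5 + 49*x**4 - 20*x**3 + 22*x**2 - 4*x + 1.
Integrate each monomial from 0 to 1 using ∫_0^1 c·x^n dx = c·1^(n+1)/(n+1):
  ∫_0^1 u(x)^2 dx = ∫_0^1 (4*x^8 + 12*x^7 + 5*x^6 - 2*x^5 + 3*x^4 - 8*x^3 + 3*x^2 - 2*x + 1) dx. Term by term:
    ∫_0^1 4*x^8 dx = 4/9;  ∫_0^1 12*x^7 dx = 3/2;  ∫_0^1 5*x^6 dx = 5/7;
    ∫_0^1 -2*x^5 dx = -1/3;  ∫_0^1 3*x^4 dx = 3/5;  ∫_0^1 -8*x^3 dx = -2;
    ∫_0^1 3*x^2 dx = 1;  ∫_0^1 -2*x dx = -1;  ∫_0^1 1 dx = 1.
  Sum: 4/9 + 3/2 + 5/7 − 1/3 + 3/5 − 2 + 1 − 1 + 1 = 1213/630.
  ∫_0^1 u'(x)^2 dx = ∫_0^1 (64*x^6 + 144*x^5 + 49*x^4 - 20*x^3 + 22*x^2 - 4*x + 1) dx. Term by term:
    ∫_0^1 64*x^6 dx = 64/7;  ∫_0^1 144*x^5 dx = 24;  ∫_0^1 49*x^4 dx = 49/5;
    ∫_0^1 -20*x^3 dx = -5;  ∫_0^1 22*x^2 dx = 22/3;  ∫_0^1 -4*x dx = -2;
    ∫_0^1 1 dx = 1.
  Sum: 64/7 + 24 + 49/5 − 5 + 22/3 − 2 + 1 = 4649/105.
Adding: ||u||_{H^1}^2 = 1213/630 + 4649/105 = 29107/630.


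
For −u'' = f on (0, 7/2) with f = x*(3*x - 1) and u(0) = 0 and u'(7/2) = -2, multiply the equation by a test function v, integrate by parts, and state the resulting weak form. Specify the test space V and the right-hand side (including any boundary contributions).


V = {v ∈ H^1(0, 7/2) : v(0) = 0} (test functions vanish at x = 0 where u is specified); weak form: ∫_0^7/2 u'v' dx = ∫_0^7/2 (x*(3*x - 1)) v dx − 2·v(7/2) for all v ∈ V.

Multiply both sides by a test function v and integrate from 0 to 7/2:
  ∫_0^7/2 −u''(x) v(x) dx = ∫_0^7/2 f(x) v(x) dx.
Integrate the LHS by parts once:
  ∫_0^7/2 −u'' v dx = −[u'(x) v(x)]_0^7/2 + ∫_0^7/2 u'(x) v'(x) dx.
Thus ∫_0^7/2 u'(x) v'(x) dx = ∫_0^7/2 f(x) v(x) dx + [u'(x) v(x)]_0^7/2.
Choose V so that boundary terms are either known or forced to vanish.
Mixed BC: u(0) = 0 (Dirichlet) and u'(7/2) = -2 (Neumann). Define V = {v ∈ H^1(0, 7/2) : v(0) = 0}. Then [u' v]_0^7/2 = u'(7/2)·v(7/2) − u'(0)·0 = − 2·v(7/2).
Weak formulation: find u (satisfying any essential BC) such that ∫_0^7/2 u'(x) v'(x) dx = ∫_0^7/2 f v dx − 2·v(7/2) for all v ∈ V (Dirichlet at 0 absorbed into V; Neumann datum at x = 7/2 contributes the boundary term).
Substituting f(x) = x*(3*x - 1), the right-hand side is ∫_0^7/2 (x*(3*x - 1)) v dx − 2·v(7/2).


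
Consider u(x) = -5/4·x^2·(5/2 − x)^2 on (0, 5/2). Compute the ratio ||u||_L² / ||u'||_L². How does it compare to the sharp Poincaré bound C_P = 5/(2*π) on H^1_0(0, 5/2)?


||u||_L² / ||u'||_L² = 5*sqrt(3)/12 < C_P = 5/(2*π).

u(x) = -5/4·x^2·(5/2 − x)^2, so u'(x) = 5*x*(-8*x^2 + 30*x - 25)/8.
u(x) = -5/4·x^2·(5/2 − x)^2 vanishes at x = 0 and x = 5/2, so u ∈ H^1_0(0, 5/2). Differentiate via the product rule and integrate the resulting polynomials term by term.
  ∫_0^5/2 u² dx = ∫_0^5/2 (25*x^8/16 - 125*x^7/8 + 1875*x^6/32 - 3125*x^5/32 + 15625*x^4/256) dx. Term by term:
    ∫_0^5/2 25*x^8/16 dx = 48828125/73728;  ∫_0^5/2 -125*x^7/8 dx = -48828125/16384;  ∫_0^5/2 1875*x^6/32 dx = 146484375/28672;
    ∫_0^5/2 -3125*x^5/32 dx = -48828125/12288;  ∫_0^5/2 15625*x^4/256 dx = 9765625/8192.
  Sum: 48828125/73728 − 48828125/16384 + 146484375/28672 − 48828125/12288 + 9765625/8192 = 9765625/1032192.
  ∫_0^5/2 (u')² dx = ∫_0^5/2 (25*x^6 - 375*x^5/2 + 8125*x^4/16 - 9375*x^3/16 + 15625*x^2/64) dx. Term by term:
    ∫_0^5/2 25*x^6 dx = 1953125/896;  ∫_0^5/2 -375*x^5/2 dx = -1953125/256;  ∫_0^5/2 8125*x^4/16 dx = 5078125/512;
    ∫_0^5/2 -9375*x^3/16 dx = -5859375/1024;  ∫_0^5/2 15625*x^2/64 dx = 1953125/1536.
  Sum: 1953125/896 − 1953125/256 + 5078125/512 − 5859375/1024 + 1953125/1536 = 390625/21504.
∫_0^5/2 u² dx = 9765625/1032192, so ||u||_L² = 3125*sqrt(7)/2688.
∫_0^5/2 (u')² dx = 390625/21504, so ||u'||_L² = 625*sqrt(21)/672.
Ratio ||u||_L² / ||u'||_L² = 5*sqrt(3)/12.
Sharp Poincaré constant on H^1_0(0, 5/2) is C_P = L/π = 5/(2*π), achieved by sin(2*π/5·x).
A polynomial bump cannot attain the sharp Poincaré constant (only the first sine eigenfunction does), so the ratio is strictly less than C_P, consistent with ||u||_L² ≤ C_P ||u'||_L².


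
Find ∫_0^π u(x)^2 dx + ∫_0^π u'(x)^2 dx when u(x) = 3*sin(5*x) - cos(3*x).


||u||_{H^1(0,π)}^2 = 122*π

u'(x) = 3*sin(3*x) + 15*cos(5*x).
Expand u² and (u')² and integrate term by term on (0, π), using: for integers n ≥ 1, ∫_0^π sin²(nx) dx = ∫_0^π cos²(nx) dx = π/2; for n ≠ n', ∫_0^π sin(nx)sin(n'x) dx = ∫_0^π cos(nx)cos(n'x) dx = 0; and by product-to-sum, ∫_0^π sin(nx)cos(n'x) dx = ½∫_0^π [sin((n+n')x) + sin((n−n')x)] dx, which is 0 when n+n' is even and 2n/(n²−n'²) when n+n' is odd (it need not vanish on (0, π)).
  u² squared terms: (-1)²·∫cos(3x)² dx = 1·π/2 = π/2;  (3)²·∫sin(5x)² dx = 9·π/2 = 9*π/2.
  u² cross terms: 2·(-1)·(3)·∫cos(3x)·sin(5x) dx = -6·(0) = 0.
  So ∫_0^π u² dx = π/2 + 9*π/2 + 0 = 5*π.
  (u')² squared terms: (3)²·∫sin(3x)² dx = 9·π/2 = 9*π/2;  (15)²·∫cos(5x)² dx = 225·π/2 = 225*π/2.
  (u')² cross terms: 2·(3)·(15)·∫sin(3x)·cos(5x) dx = 90·(0) = 0.
  So ∫_0^π (u')² dx = 9*π/2 + 225*π/2 + 0 = 117*π.
||u||_{H^1}^2 = (5*π) + (117*π) = 122*π.


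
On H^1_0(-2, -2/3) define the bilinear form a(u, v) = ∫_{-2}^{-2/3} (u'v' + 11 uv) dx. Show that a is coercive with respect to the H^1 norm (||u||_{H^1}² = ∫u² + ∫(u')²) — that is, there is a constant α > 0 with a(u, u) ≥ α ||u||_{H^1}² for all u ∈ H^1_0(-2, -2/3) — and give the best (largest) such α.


α = 1

Coercivity of a(·,·) on H^1_0(-2, -2/3) means a(u, u) ≥ α ||u||_{H^1}² for every u ∈ H^1_0.
The interval has length L = 4/3, and Poincaré/coercivity depend only on L. Here a(u, u) = ∫(u')² + (11)·∫u².
Here c = 11 ≥ 1, so a(u,u) = ∫(u')² + c∫u² ≥ ∫(u')² + ∫u² = ||u||_{H^1}², i.e. α = 1 works. No larger α is possible: a(u,u) ≥ α||u||_{H^1}² means (1−α)∫(u')² ≥ (α−c)∫u², and for the modes u_n = sin(nπ(x−x₀)/L) (x₀ the left endpoint) one has ∫u_n²/∫(u_n')² = (L/(nπ))² → 0, so a(u_n,u_n)/||u_n||_{H^1}² → 1. Hence the optimal constant is α = 1.
Therefore α = 1.


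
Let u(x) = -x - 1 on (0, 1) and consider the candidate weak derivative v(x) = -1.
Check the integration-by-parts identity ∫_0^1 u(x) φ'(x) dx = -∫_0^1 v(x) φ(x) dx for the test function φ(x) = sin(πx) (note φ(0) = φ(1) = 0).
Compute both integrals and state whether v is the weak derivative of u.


LHS = 2/π, RHS = 2/π. Yes, v = u' weakly.

u(x) = -x - 1, classical derivative u'(x) = -1.
φ(x) = sin(πx), so φ'(x) = π*cos(π*x).
Note φ(0) = φ(1) = 0, so the boundary term u·φ vanishes.
LHS = ∫_0^1 u(x) φ'(x) dx = ∫_0^1 (-π*x*cos(π*x) - π*cos(π*x)) dx. Term by term:
  ∫_0^1 -π*cos(π*x) dx = 0;  ∫_0^1 -π*x*cos(π*x) dx = 2/π.
Sum: 0 + 2/π = 2/π.
So LHS = 2/π.
∫_0^1 v(x) φ(x) dx = ∫_0^1 (-sin(π*x)) dx. Term by term:
  ∫_0^1 -sin(π*x) dx = -2/π.
So RHS = -∫_0^1 v(x) φ(x) dx = 2/π.
LHS = RHS, so the identity holds for this test φ.
Moreover u is smooth here and v(x) = u'(x) = -1 pointwise, so the identity holds for every test function. Hence v is the weak derivative of u.


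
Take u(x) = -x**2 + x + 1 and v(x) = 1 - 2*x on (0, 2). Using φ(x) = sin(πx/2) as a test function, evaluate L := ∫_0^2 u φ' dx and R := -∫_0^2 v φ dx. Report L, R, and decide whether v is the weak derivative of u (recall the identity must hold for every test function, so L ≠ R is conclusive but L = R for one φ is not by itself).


LHS = 4/π, RHS = 4/π. Yes, v = u' weakly.

u(x) = -x**2 + x + 1, classical derivative u'(x) = 1 - 2*x.
φ(x) = sin(πx/2), so φ'(x) = π*cos(π*x/2)/2.
Note φ(0) = φ(2) = 0, so the boundary term u·φ vanishes.
LHS = ∫_0^2 u(x) φ'(x) dx = ∫_0^2 (-π*x^2*cos(π*x/2)/2 + π*x*cos(π*x/2)/2 + π*cos(π*x/2)/2) dx. Term by term:
  ∫_0^2 π*cos(π*x/2)/2 dx = 0;  ∫_0^2 π*x*cos(π*x/2)/2 dx = -4/π;  ∫_0^2 -π*x^2*cos(π*x/2)/2 dx = 8/π.
Sum: 0 − 4/π + 8/π = 4/π.
So LHS = 4/π.
∫_0^2 v(x) φ(x) dx = ∫_0^2 (-2*x*sin(π*x/2) + sin(π*x/2)) dx. Term by term:
  ∫_0^2 -2*x*sin(π*x/2) dx = -8/π;  ∫_0^2 sin(π*x/2) dx = 4/π.
Sum: -8/π + 4/π = -4/π.
So RHS = -∫_0^2 v(x) φ(x) dx = 4/π.
LHS = RHS, so the identity holds for this test φ.
Moreover u is smooth here and v(x) = u'(x) = 1 - 2*x pointwise, so the identity holds for every test function. Hence v is the weak derivative of u.


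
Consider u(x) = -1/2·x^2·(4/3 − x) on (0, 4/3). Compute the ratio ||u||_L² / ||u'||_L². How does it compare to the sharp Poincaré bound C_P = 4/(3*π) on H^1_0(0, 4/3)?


||u||_L² / ||u'||_L² = 2*sqrt(14)/21 < C_P = 4/(3*π).

u(x) = -1/2·x^2·(4/3 − x), so u'(x) = x*(9*x - 8)/6.
u(x) = -1/2·x^2·(4/3 − x) vanishes at x = 0 and x = 4/3, so u ∈ H^1_0(0, 4/3). Differentiate via the product rule and integrate the resulting polynomials term by term.
  ∫_0^4/3 u² dx = ∫_0^4/3 (x^6/4 - 2*x^5/3 + 4*x^4/9) dx. Term by term:
    ∫_0^4/3 x^6/4 dx = 4096/15309;  ∫_0^4/3 -2*x^5/3 dx = -4096/6561;  ∫_0^4/3 4*x^4/9 dx = 4096/10935.
  Sum: 4096/15309 − 4096/6561 + 4096/10935 = 4096/229635.
  ∫_0^4/3 (u')² dx = ∫_0^4/3 (9*x^4/4 - 4*x^3 + 16*x^2/9) dx. Term by term:
    ∫_0^4/3 9*x^4/4 dx = 256/135;  ∫_0^4/3 -4*x^3 dx = -256/81;  ∫_0^4/3 16*x^2/9 dx = 1024/729.
  Sum: 256/135 − 256/81 + 1024/729 = 512/3645.
∫_0^4/3 u² dx = 4096/229635, so ||u||_L² = 64*sqrt(35)/2835.
∫_0^4/3 (u')² dx = 512/3645, so ||u'||_L² = 16*sqrt(10)/135.
Ratio ||u||_L² / ||u'||_L² = 2*sqrt(14)/21.
Sharp Poincaré constant on H^1_0(0, 4/3) is C_P = L/π = 4/(3*π), achieved by sin(3*π/4·x).
A polynomial bump cannot attain the sharp Poincaré constant (only the first sine eigenfunction does), so the ratio is strictly less than C_P, consistent with ||u||_L² ≤ C_P ||u'||_L².


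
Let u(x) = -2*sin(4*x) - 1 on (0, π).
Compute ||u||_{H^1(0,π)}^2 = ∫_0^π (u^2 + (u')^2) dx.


||u||_{H^1(0,π)}^2 = 35*π

u'(x) = -8*cos(4*x).
Expand u² and (u')² and integrate term by term on (0, π), using: for integers n ≥ 1, ∫_0^π sin²(nx) dx = ∫_0^π cos²(nx) dx = π/2; for n ≠ n', ∫_0^π sin(nx)sin(n'x) dx = ∫_0^π cos(nx)cos(n'x) dx = 0; and by product-to-sum, ∫_0^π sin(nx)cos(n'x) dx = ½∫_0^π [sin((n+n')x) + sin((n−n')x)] dx, which is 0 when n+n' is even and 2n/(n²−n'²) when n+n' is odd (it need not vanish on (0, π)). For the constant mode: ∫_0^π 1 dx = π, ∫_0^π cos(nx) dx = 0, ∫_0^π sin(nx) dx = (1−(−1)^n)/n.
  u² squared terms: (-1)²·∫1 dx = 1·π = π;  (-2)²·∫sin(4x)² dx = 4·π/2 = 2*π.
  u² cross terms: 2·(-1)·(-2)·∫1·sin(4x) dx = 4·(0) = 0.
  So ∫_0^π u² dx = π + 2*π + 0 = 3*π.
  (u')² squared terms: (-8)²·∫cos(4x)² dx = 64·π/2 = 32*π.
  So ∫_0^π (u')² dx = 32*π.
||u||_{H^1}^2 = (3*π) + (32*π) = 35*π.


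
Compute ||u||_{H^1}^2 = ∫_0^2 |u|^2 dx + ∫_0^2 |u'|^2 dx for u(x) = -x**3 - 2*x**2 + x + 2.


||u||_{H^1}^2 = 21562/105

The H^1 norm (squared) on an interval (0, L) is
  ||u||_{H^1}^2 = ∫_0^L u(x)^2 dx + ∫_0^L u'(x)^2 dx.
Compute u'(x) = -3*x**2 - 4*x + 1.
Then u(x)^2 = x**6 + 4*x**5 + 2*x**4 - 8*x**3 - 7*x**2 + 4*x + 4 and u'(x)^2 = 9*x**4 + 24*x**3 + 10*x**2 - 8*x + 1.
Integrate each monomial from 0 to 2 using ∫_0^2 c·x^n dx = c·2^(n+1)/(n+1):
  ∫_0^2 u(x)^2 dx = ∫_0^2 (x^6 + 4*x^5 + 2*x^4 - 8*x^3 - 7*x^2 + 4*x + 4) dx. Term by term:
    ∫_0^2 x^6 dx = 128/7;  ∫_0^2 4*x^5 dx = 128/3;  ∫_0^2 2*x^4 dx = 64/5;
    ∫_0^2 -8*x^3 dx = -32;  ∫_0^2 -7*x^2 dx = -56/3;  ∫_0^2 4*x dx = 8;
    ∫_0^2 4 dx = 8.
  Sum: 128/7 + 128/3 + 64/5 − 32 − 56/3 + 8 + 8 = 1368/35.
  ∫_0^2 u'(x)^2 dx = ∫_0^2 (9*x^4 + 24*x^3 + 10*x^2 - 8*x + 1) dx. Term by term:
    ∫_0^2 9*x^4 dx = 288/5;  ∫_0^2 24*x^3 dx = 96;  ∫_0^2 10*x^2 dx = 80/3;
    ∫_0^2 -8*x dx = -16;  ∫_0^2 1 dx = 2.
  Sum: 288/5 + 96 + 80/3 − 16 + 2 = 2494/15.
Adding: ||u||_{H^1}^2 = 1368/35 + 2494/15 = 21562/105.


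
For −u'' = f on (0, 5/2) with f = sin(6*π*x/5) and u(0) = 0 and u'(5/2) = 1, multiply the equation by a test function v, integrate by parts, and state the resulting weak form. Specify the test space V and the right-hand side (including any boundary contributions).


V = {v ∈ H^1(0, 5/2) : v(0) = 0} (test functions vanish at x = 0 where u is specified); weak form: ∫_0^5/2 u'v' dx = ∫_0^5/2 (sin(6*π*x/5)) v dx + v(5/2) for all v ∈ V.

Multiply both sides by a test function v and integrate from 0 to 5/2:
  ∫_0^5/2 −u''(x) v(x) dx = ∫_0^5/2 f(x) v(x) dx.
Integrate the LHS by parts once:
  ∫_0^5/2 −u'' v dx = −[u'(x) v(x)]_0^5/2 + ∫_0^5/2 u'(x) v'(x) dx.
Thus ∫_0^5/2 u'(x) v'(x) dx = ∫_0^5/2 f(x) v(x) dx + [u'(x) v(x)]_0^5/2.
Choose V so that boundary terms are either known or forced to vanish.
Mixed BC: u(0) = 0 (Dirichlet) and u'(5/2) = 1 (Neumann). Define V = {v ∈ H^1(0, 5/2) : v(0) = 0}. Then [u' v]_0^5/2 = u'(5/2)·v(5/2) − u'(0)·0 = v(5/2).
Weak formulation: find u (satisfying any essential BC) such that ∫_0^5/2 u'(x) v'(x) dx = ∫_0^5/2 f v dx + v(5/2) for all v ∈ V (Dirichlet at 0 absorbed into V; Neumann datum at x = 5/2 contributes the boundary term).
Substituting f(x) = sin(6*π*x/5), the right-hand side is ∫_0^5/2 (sin(6*π*x/5)) v dx + v(5/2).


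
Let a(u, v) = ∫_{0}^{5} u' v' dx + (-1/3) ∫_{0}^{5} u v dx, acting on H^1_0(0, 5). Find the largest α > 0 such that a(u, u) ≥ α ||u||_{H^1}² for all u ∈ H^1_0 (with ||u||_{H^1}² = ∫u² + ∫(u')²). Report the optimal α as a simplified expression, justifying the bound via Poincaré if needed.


α = (-25/3 + π^2)/(π^2 + 25)

Coercivity of a(·,·) on H^1_0(0, 5) means a(u, u) ≥ α ||u||_{H^1}² for every u ∈ H^1_0.
The interval has length L = 5, and Poincaré/coercivity depend only on L. Here a(u, u) = ∫(u')² + (-1/3)·∫u².
Here c = -1/3 < 0 with |c| < (π/L)² = π^2/25, so coercivity still holds. The condition a(u,u) ≥ α||u||_{H^1}² reads (1−α)∫(u')² ≥ (α−c)∫u². Any admissible α is ≤ 1 (rapidly oscillating u have ∫u²/∫(u')² → 0), and α = 1 would force 0 ≥ (1−c)∫u², impossible since c < 1; so 1−α > 0. By the sharp Poincaré inequality on H^1_0 of an interval of length L, ∫(u')² ≥ (π/L)²∫u² with equality for the first sine mode sin(π(x−x₀)/L) (x₀ the left endpoint), so the inequality holds for all u iff (1−α)(π/L)² ≥ α − c, i.e. α ≤ ((π/L)² + c)/((π/L)² + 1) = (1 + c(L/π)²)/(1 + (L/π)²). (Direct route, valid since c ≤ 0: Poincaré gives c∫u² ≥ c(L/π)²∫(u')², so a(u,u) ≥ (1 + c(L/π)²)∫(u')², while ||u||_{H^1}² ≤ (1 + (L/π)²)∫(u')²; dividing yields the same α.) With (π/L)² = π^2/25 and c = -1/3, the largest admissible constant is α = ((π/L)² + c)/((π/L)² + 1).
Simplifying, α = (-25/3 + π^2)/(π^2 + 25).


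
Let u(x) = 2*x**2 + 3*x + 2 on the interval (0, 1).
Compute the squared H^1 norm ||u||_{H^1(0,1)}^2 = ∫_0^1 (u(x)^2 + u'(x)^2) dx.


||u||_{H^1}^2 = 229/5

The H^1 norm (squared) on an interval (0, L) is
  ||u||_{H^1}^2 = ∫_0^L u(x)^2 dx + ∫_0^L u'(x)^2 dx.
Compute u'(x) = 4*x + 3.
Then u(x)^2 = 4*x**4 + 12*x**3 + 17*x**2 + 12*x + 4 and u'(x)^2 = 16*x**2 + 24*x + 9.
Integrate each monomial from 0 to 1 using ∫_0^1 c·x^n dx = c·1^(n+1)/(n+1):
  ∫_0^1 u(x)^2 dx = ∫_0^1 (4*x^4 + 12*x^3 + 17*x^2 + 12*x + 4) dx. Term by term:
    ∫_0^1 4*x^4 dx = 4/5;  ∫_0^1 12*x^3 dx = 3;  ∫_0^1 17*x^2 dx = 17/3;
    ∫_0^1 12*x dx = 6;  ∫_0^1 4 dx = 4.
  Sum: 4/5 + 3 + 17/3 + 6 + 4 = 292/15.
  ∫_0^1 u'(x)^2 dx = ∫_0^1 (16*x^2 + 24*x + 9) dx. Term by term:
    ∫_0^1 16*x^2 dx = 16/3;  ∫_0^1 24*x dx = 12;  ∫_0^1 9 dx = 9.
  Sum: 16/3 + 12 + 9 = 79/3.
Adding: ||u||_{H^1}^2 = 292/15 + 79/3 = 229/5.


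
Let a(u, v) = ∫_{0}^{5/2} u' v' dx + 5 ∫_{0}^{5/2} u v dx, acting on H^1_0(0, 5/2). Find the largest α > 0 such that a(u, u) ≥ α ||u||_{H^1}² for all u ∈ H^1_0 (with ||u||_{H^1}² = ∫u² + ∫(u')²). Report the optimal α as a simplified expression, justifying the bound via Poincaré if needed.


α = 1

Coercivity of a(·,·) on H^1_0(0, 5/2) means a(u, u) ≥ α ||u||_{H^1}² for every u ∈ H^1_0.
The interval has length L = 5/2, and Poincaré/coercivity depend only on L. Here a(u, u) = ∫(u')² + (5)·∫u².
Here c = 5 ≥ 1, so a(u,u) = ∫(u')² + c∫u² ≥ ∫(u')² + ∫u² = ||u||_{H^1}², i.e. α = 1 works. No larger α is possible: a(u,u) ≥ α||u||_{H^1}² means (1−α)∫(u')² ≥ (α−c)∫u², and for the modes u_n = sin(nπ(x−x₀)/L) (x₀ the left endpoint) one has ∫u_n²/∫(u_n')² = (L/(nπ))² → 0, so a(u_n,u_n)/||u_n||_{H^1}² → 1. Hence the optimal constant is α = 1.
Therefore α = 1.


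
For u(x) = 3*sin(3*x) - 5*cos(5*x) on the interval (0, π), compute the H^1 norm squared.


||u||_{H^1(0,π)}^2 = 370*π

u'(x) = 25*sin(5*x) + 9*cos(3*x).
Expand u² and (u')² and integrate term by term on (0, π), using: for integers n ≥ 1, ∫_0^π sin²(nx) dx = ∫_0^π cos²(nx) dx = π/2; for n ≠ n', ∫_0^π sin(nx)sin(n'x) dx = ∫_0^π cos(nx)cos(n'x) dx = 0; and by product-to-sum, ∫_0^π sin(nx)cos(n'x) dx = ½∫_0^π [sin((n+n')x) + sin((n−n')x)] dx, which is 0 when n+n' is even and 2n/(n²−n'²) when n+n' is odd (it need not vanish on (0, π)).
  u² squared terms: (-5)²·∫cos(5x)² dx = 25·π/2 = 25*π/2;  (3)²·∫sin(3x)² dx = 9·π/2 = 9*π/2.
  u² cross terms: 2·(-5)·(3)·∫cos(5x)·sin(3x) dx = -30·(0) = 0.
  So ∫_0^π u² dx = 25*π/2 + 9*π/2 + 0 = 17*π.
  (u')² squared terms: (9)²·∫cos(3x)² dx = 81·π/2 = 81*π/2;  (25)²·∫sin(5x)² dx = 625·π/2 = 625*π/2.
  (u')² cross terms: 2·(9)·(25)·∫cos(3x)·sin(5x) dx = 450·(0) = 0.
  So ∫_0^π (u')² dx = 81*π/2 + 625*π/2 + 0 = 353*π.
||u||_{H^1}^2 = (17*π) + (353*π) = 370*π.


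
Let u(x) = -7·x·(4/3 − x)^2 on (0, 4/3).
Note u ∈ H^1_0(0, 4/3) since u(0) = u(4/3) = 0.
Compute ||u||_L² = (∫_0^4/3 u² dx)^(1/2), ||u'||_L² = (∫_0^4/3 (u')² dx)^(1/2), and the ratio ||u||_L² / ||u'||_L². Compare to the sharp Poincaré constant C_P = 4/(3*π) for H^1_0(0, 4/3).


||u||_L² / ||u'||_L² = 2*sqrt(14)/21 < C_P = 4/(3*π).

u(x) = -7·x·(4/3 − x)^2, so u'(x) = -21*x^2 + 112*x/3 - 112/9.
u(x) = -7·x·(4/3 − x)^2 vanishes at x = 0 and x = 4/3, so u ∈ H^1_0(0, 4/3). Differentiate via the product rule and integrate the resulting polynomials term by term.
  ∫_0^4/3 u² dx = ∫_0^4/3 (49*x^6 - 784*x^5/3 + 1568*x^4/3 - 12544*x^3/27 + 12544*x^2/81) dx. Term by term:
    ∫_0^4/3 49*x^6 dx = 114688/2187;  ∫_0^4/3 -784*x^5/3 dx = -1605632/6561;  ∫_0^4/3 1568*x^4/3 dx = 1605632/3645;
    ∫_0^4/3 -12544*x^3/27 dx = -802816/2187;  ∫_0^4/3 12544*x^2/81 dx = 802816/6561.
  Sum: 114688/2187 − 1605632/6561 + 1605632/3645 − 802816/2187 + 802816/6561 = 114688/32805.
  ∫_0^4/3 (u')² dx = ∫_0^4/3 (441*x^4 - 1568*x^3 + 17248*x^2/9 - 25088*x/27 + 12544/81) dx. Term by term:
    ∫_0^4/3 441*x^4 dx = 50176/135;  ∫_0^4/3 -1568*x^3 dx = -100352/81;  ∫_0^4/3 17248*x^2/9 dx = 1103872/729;
    ∫_0^4/3 -25088*x/27 dx = -200704/243;  ∫_0^4/3 12544/81 dx = 50176/243.
  Sum: 50176/135 − 100352/81 + 1103872/729 − 200704/243 + 50176/243 = 100352/3645.
∫_0^4/3 u² dx = 114688/32805, so ||u||_L² = 128*sqrt(35)/405.
∫_0^4/3 (u')² dx = 100352/3645, so ||u'||_L² = 224*sqrt(10)/135.
Ratio ||u||_L² / ||u'||_L² = 2*sqrt(14)/21.
Sharp Poincaré constant on H^1_0(0, 4/3) is C_P = L/π = 4/(3*π), achieved by sin(3*π/4·x).
A polynomial bump cannot attain the sharp Poincaré constant (only the first sine eigenfunction does), so the ratio is strictly less than C_P, consistent with ||u||_L² ≤ C_P ||u'||_L².


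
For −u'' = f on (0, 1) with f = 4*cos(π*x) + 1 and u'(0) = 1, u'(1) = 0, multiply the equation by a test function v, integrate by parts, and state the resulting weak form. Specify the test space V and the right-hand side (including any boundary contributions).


V = H^1(0, 1) (v unrestricted at boundary; u is determined up to an additive constant); weak form: ∫_0^1 u'v' dx = ∫_0^1 (4*cos(π*x) + 1) v dx − v(0) for all v ∈ V.

Multiply both sides by a test function v and integrate from 0 to 1:
  ∫_0^1 −u''(x) v(x) dx = ∫_0^1 f(x) v(x) dx.
Integrate the LHS by parts once:
  ∫_0^1 −u'' v dx = −[u'(x) v(x)]_0^1 + ∫_0^1 u'(x) v'(x) dx.
Thus ∫_0^1 u'(x) v'(x) dx = ∫_0^1 f(x) v(x) dx + [u'(x) v(x)]_0^1.
Choose V so that boundary terms are either known or forced to vanish.
u has inhomogeneous Neumann u'(0) = 1, u'(1) = 0. [u' v]_0^1 = (0)·v(1) − (1)·v(0) = − v(0). Take V = H^1(0, 1); boundary term becomes part of RHS.
Weak formulation: find u (satisfying any essential BC) such that ∫_0^1 u'(x) v'(x) dx = ∫_0^1 f v dx − v(0) for all v ∈ V (Neumann data are natural BCs: they enter the RHS as boundary terms).
Substituting f(x) = 4*cos(π*x) + 1, the right-hand side is ∫_0^1 (4*cos(π*x) + 1) v dx − v(0).
Compatibility check (pure Neumann): taking v ≡ 1 ∈ V gives 0 = ∫_0^1 f dx + (0) − (1), i.e. ∫_0^1 f dx must equal u'(0) − u'(1) = 1. Indeed ∫_0^1 (4*cos(π*x) + 1) dx = 1, so the data are compatible. The solution is then unique only up to an additive constant (fix it e.g. by requiring ∫_0^1 u dx = 0).


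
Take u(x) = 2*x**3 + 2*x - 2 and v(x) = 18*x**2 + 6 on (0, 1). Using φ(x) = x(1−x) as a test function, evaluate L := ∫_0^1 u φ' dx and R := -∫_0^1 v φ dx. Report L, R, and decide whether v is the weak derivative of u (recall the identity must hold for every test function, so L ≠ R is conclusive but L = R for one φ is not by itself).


LHS = -19/30, RHS = -19/10. No, v is not the weak derivative of u.

u(x) = 2*x**3 + 2*x - 2, classical derivative u'(x) = 6*x**2 + 2.
φ(x) = x(1−x), so φ'(x) = 1 - 2*x.
Note φ(0) = φ(1) = 0, so the boundary term u·φ vanishes.
LHS = ∫_0^1 u(x) φ'(x) dx = ∫_0^1 (-4*x^4 + 2*x^3 - 4*x^2 + 6*x - 2) dx. Term by term:
  ∫_0^1 -4*x^4 dx = -4/5;  ∫_0^1 2*x^3 dx = 1/2;  ∫_0^1 -4*x^2 dx = -4/3;
  ∫_0^1 6*x dx = 3;  ∫_0^1 -2 dx = -2.
Sum: -4/5 + 1/2 − 4/3 + 3 − 2 = -19/30.
So LHS = -19/30.
∫_0^1 v(x) φ(x) dx = ∫_0^1 (-18*x^4 + 18*x^3 - 6*x^2 + 6*x) dx. Term by term:
  ∫_0^1 -18*x^4 dx = -18/5;  ∫_0^1 18*x^3 dx = 9/2;  ∫_0^1 -6*x^2 dx = -2;
  ∫_0^1 6*x dx = 3.
Sum: -18/5 + 9/2 − 2 + 3 = 19/10.
So RHS = -∫_0^1 v(x) φ(x) dx = -19/10.
LHS − RHS = 19/15 ≠ 0, so the identity fails.
(For a valid weak derivative the identity must hold for EVERY test function, in particular this one. The failure shows v is NOT the weak derivative of u.)
Correct weak derivative would be u'(x) = 6*x**2 + 2.


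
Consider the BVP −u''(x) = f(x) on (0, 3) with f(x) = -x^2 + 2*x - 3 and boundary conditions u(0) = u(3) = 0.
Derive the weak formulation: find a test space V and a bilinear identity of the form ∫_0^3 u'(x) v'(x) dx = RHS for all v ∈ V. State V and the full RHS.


V = H^1_0(0, 3) (so v(0) = v(3) = 0); weak form: ∫_0^3 u'v' dx = ∫_0^3 (-x^2 + 2*x - 3) v dx for all v ∈ V.

Multiply both sides by a test function v and integrate from 0 to 3:
  ∫_0^3 −u''(x) v(x) dx = ∫_0^3 f(x) v(x) dx.
Integrate the LHS by parts once:
  ∫_0^3 −u'' v dx = −[u'(x) v(x)]_0^3 + ∫_0^3 u'(x) v'(x) dx.
Thus ∫_0^3 u'(x) v'(x) dx = ∫_0^3 f(x) v(x) dx + [u'(x) v(x)]_0^3.
Choose V so that boundary terms are either known or forced to vanish.
u is Dirichlet: u(0) = u(3) = 0. Let V = H^1_0(0, 3); then v(0) = v(3) = 0, and [u' v]_0^3 = 0.
Weak formulation: find u (satisfying any essential BC) such that ∫_0^3 u'(x) v'(x) dx = ∫_0^3 f v dx for all v ∈ V.
Substituting f(x) = -x^2 + 2*x - 3, the right-hand side is ∫_0^3 (-x^2 + 2*x - 3) v dx.


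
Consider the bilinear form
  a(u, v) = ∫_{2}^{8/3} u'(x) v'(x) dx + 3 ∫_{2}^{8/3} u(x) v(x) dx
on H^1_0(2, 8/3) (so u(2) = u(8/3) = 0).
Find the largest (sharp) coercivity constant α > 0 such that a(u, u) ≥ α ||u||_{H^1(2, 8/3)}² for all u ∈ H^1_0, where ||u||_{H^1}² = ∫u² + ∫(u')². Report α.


α = 1

Coercivity of a(·,·) on H^1_0(2, 8/3) means a(u, u) ≥ α ||u||_{H^1}² for every u ∈ H^1_0.
The interval has length L = 2/3, and Poincaré/coercivity depend only on L. Here a(u, u) = ∫(u')² + (3)·∫u².
Here c = 3 ≥ 1, so a(u,u) = ∫(u')² + c∫u² ≥ ∫(u')² + ∫u² = ||u||_{H^1}², i.e. α = 1 works. No larger α is possible: a(u,u) ≥ α||u||_{H^1}² means (1−α)∫(u')² ≥ (α−c)∫u², and for the modes u_n = sin(nπ(x−x₀)/L) (x₀ the left endpoint) one has ∫u_n²/∫(u_n')² = (L/(nπ))² → 0, so a(u_n,u_n)/||u_n||_{H^1}² → 1. Hence the optimal constant is α = 1.
Therefore α = 1.


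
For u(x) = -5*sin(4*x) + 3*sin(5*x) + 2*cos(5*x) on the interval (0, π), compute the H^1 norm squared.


||u||_{H^1(0,π)}^2 = 4160/9 + 763*π/2

u'(x) = -10*sin(5*x) - 20*cos(4*x) + 15*cos(5*x).
Expand u² and (u')² and integrate term by term on (0, π), using: for integers n ≥ 1, ∫_0^π sin²(nx) dx = ∫_0^π cos²(nx) dx = π/2; for n ≠ n', ∫_0^π sin(nx)sin(n'x) dx = ∫_0^π cos(nx)cos(n'x) dx = 0; and by product-to-sum, ∫_0^π sin(nx)cos(n'x) dx = ½∫_0^π [sin((n+n')x) + sin((n−n')x)] dx, which is 0 when n+n' is even and 2n/(n²−n'²) when n+n' is odd (it need not vanish on (0, π)).
  u² squared terms: (-5)²·∫sin(4x)² dx = 25·π/2 = 25*π/2;  (2)²·∫cos(5x)² dx = 4·π/2 = 2*π;  (3)²·∫sin(5x)² dx = 9·π/2 = 9*π/2.
  u² cross terms: 2·(-5)·(2)·∫sin(4x)·cos(5x) dx = -20·(-8/9) = 160/9;  2·(-5)·(3)·∫sin(4x)·sin(5x) dx = -30·(0) = 0;  2·(2)·(3)·∫cos(5x)·sin(5x) dx = 12·(0) = 0.
  So ∫_0^π u² dx = 25*π/2 + 2*π + 9*π/2 + 160/9 + 0 + 0 = 160/9 + 19*π.
  (u')² squared terms: (-20)²·∫cos(4x)² dx = 400·π/2 = 200*π;  (-10)²·∫sin(5x)² dx = 100·π/2 = 50*π;  (15)²·∫cos(5x)² dx = 225·π/2 = 225*π/2.
  (u')² cross terms: 2·(-20)·(-10)·∫cos(4x)·sin(5x) dx = 400·(10/9) = 4000/9;  2·(-20)·(15)·∫cos(4x)·cos(5x) dx = -600·(0) = 0;  2·(-10)·(15)·∫sin(5x)·cos(5x) dx = -300·(0) = 0.
  So ∫_0^π (u')² dx = 200*π + 50*π + 225*π/2 + 4000/9 + 0 + 0 = 4000/9 + 725*π/2.
||u||_{H^1}^2 = (160/9 + 19*π) + (4000/9 + 725*π/2) = 4160/9 + 763*π/2.


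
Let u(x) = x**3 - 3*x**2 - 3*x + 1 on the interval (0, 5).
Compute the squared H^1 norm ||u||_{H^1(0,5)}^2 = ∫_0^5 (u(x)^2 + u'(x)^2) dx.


||u||_{H^1}^2 = 12850/7

The H^1 norm (squared) on an interval (0, L) is
  ||u||_{H^1}^2 = ∫_0^L u(x)^2 dx + ∫_0^L u'(x)^2 dx.
Compute u'(x) = 3*x**2 - 6*x - 3.
Then u(x)^2 = x**6 - 6*x**5 + 3*x**4 + 20*x**3 + 3*x**2 - 6*x + 1 and u'(x)^2 = 9*x**4 - 36*x**3 + 18*x**2 + 36*x + 9.
Integrate each monomial from 0 to 5 using ∫_0^5 c·x^n dx = c·5^(n+1)/(n+1):
  ∫_0^5 u(x)^2 dx = ∫_0^5 (x^6 - 6*x^5 + 3*x^4 + 20*x^3 + 3*x^2 - 6*x + 1) dx. Term by term:
    ∫_0^5 x^6 dx = 78125/7;  ∫_0^5 -6*x^5 dx = -15625;  ∫_0^5 3*x^4 dx = 1875;
    ∫_0^5 20*x^3 dx = 3125;  ∫_0^5 3*x^2 dx = 125;  ∫_0^5 -6*x dx = -75;
    ∫_0^5 1 dx = 5.
  Sum: 78125/7 − 15625 + 1875 + 3125 + 125 − 75 + 5 = 4135/7.
  ∫_0^5 u'(x)^2 dx = ∫_0^5 (9*x^4 - 36*x^3 + 18*x^2 + 36*x + 9) dx. Term by term:
    ∫_0^5 9*x^4 dx = 5625;  ∫_0^5 -36*x^3 dx = -5625;  ∫_0^5 18*x^2 dx = 750;
    ∫_0^5 36*x dx = 450;  ∫_0^5 9 dx = 45.
  Sum: 5625 − 5625 + 750 + 450 + 45 = 1245.
Adding: ||u||_{H^1}^2 = 4135/7 + 1245 = 12850/7.


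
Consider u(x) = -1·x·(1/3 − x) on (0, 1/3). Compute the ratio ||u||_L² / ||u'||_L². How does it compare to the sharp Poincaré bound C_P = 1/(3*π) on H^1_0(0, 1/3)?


||u||_L² / ||u'||_L² = sqrt(10)/30 < C_P = 1/(3*π).

u(x) = -1·x·(1/3 − x), so u'(x) = 2*x - 1/3.
u(x) = -1·x·(1/3 − x) vanishes at x = 0 and x = 1/3, so u ∈ H^1_0(0, 1/3). Differentiate via the product rule and integrate the resulting polynomials term by term.
  ∫_0^1/3 u² dx = ∫_0^1/3 (x^4 - 2*x^3/3 + x^2/9) dx. Term by term:
    ∫_0^1/3 x^4 dx = 1/1215;  ∫_0^1/3 -2*x^3/3 dx = -1/486;  ∫_0^1/3 x^2/9 dx = 1/729.
  Sum: 1/1215 − 1/486 + 1/729 = 1/7290.
  ∫_0^1/3 (u')² dx = ∫_0^1/3 (4*x^2 - 4*x/3 + 1/9) dx. Term by term:
    ∫_0^1/3 4*x^2 dx = 4/81;  ∫_0^1/3 -4*x/3 dx = -2/27;  ∫_0^1/3 1/9 dx = 1/27.
  Sum: 4/81 − 2/27 + 1/27 = 1/81.
∫_0^1/3 u² dx = 1/7290, so ||u||_L² = sqrt(10)/270.
∫_0^1/3 (u')² dx = 1/81, so ||u'||_L² = 1/9.
Ratio ||u||_L² / ||u'||_L² = sqrt(10)/30.
Sharp Poincaré constant on H^1_0(0, 1/3) is C_P = L/π = 1/(3*π), achieved by sin(3*π·x).
A polynomial bump cannot attain the sharp Poincaré constant (only the first sine eigenfunction does), so the ratio is strictly less than C_P, consistent with ||u||_L² ≤ C_P ||u'||_L².


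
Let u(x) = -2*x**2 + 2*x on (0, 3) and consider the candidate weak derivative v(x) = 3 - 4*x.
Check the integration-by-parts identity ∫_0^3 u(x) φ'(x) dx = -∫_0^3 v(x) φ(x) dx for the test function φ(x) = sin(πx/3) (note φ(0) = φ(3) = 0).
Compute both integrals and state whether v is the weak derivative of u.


LHS = 24/π, RHS = 18/π. No, v is not the weak derivative of u.

u(x) = -2*x**2 + 2*x, classical derivative u'(x) = 2 - 4*x.
φ(x) = sin(πx/3), so φ'(x) = π*cos(π*x/3)/3.
Note φ(0) = φ(3) = 0, so the boundary term u·φ vanishes.
LHS = ∫_0^3 u(x) φ'(x) dx = ∫_0^3 (-2*π*x^2*cos(π*x/3)/3 + 2*π*x*cos(π*x/3)/3) dx. Term by term:
  ∫_0^3 -2*π*x^2*cos(π*x/3)/3 dx = 36/π;  ∫_0^3 2*π*x*cos(π*x/3)/3 dx = -12/π.
Sum: 36/π − 12/π = 24/π.
So LHS = 24/π.
∫_0^3 v(x) φ(x) dx = ∫_0^3 (-4*x*sin(π*x/3) + 3*sin(π*x/3)) dx. Term by term:
  ∫_0^3 3*sin(π*x/3) dx = 18/π;  ∫_0^3 -4*x*sin(π*x/3) dx = -36/π.
Sum: 18/π − 36/π = -18/π.
So RHS = -∫_0^3 v(x) φ(x) dx = 18/π.
LHS − RHS = 6/π ≠ 0, so the identity fails.
(For a valid weak derivative the identity must hold for EVERY test function, in particular this one. The failure shows v is NOT the weak derivative of u.)
Correct weak derivative would be u'(x) = 2 - 4*x.


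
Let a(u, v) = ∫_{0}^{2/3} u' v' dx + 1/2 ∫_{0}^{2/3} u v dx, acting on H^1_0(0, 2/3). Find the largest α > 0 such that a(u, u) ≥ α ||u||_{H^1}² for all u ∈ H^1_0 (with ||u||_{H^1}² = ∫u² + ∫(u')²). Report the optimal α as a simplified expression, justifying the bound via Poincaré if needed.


α = (2 + 9*π^2)/(4 + 9*π^2)

Coercivity of a(·,·) on H^1_0(0, 2/3) means a(u, u) ≥ α ||u||_{H^1}² for every u ∈ H^1_0.
The interval has length L = 2/3, and Poincaré/coercivity depend only on L. Here a(u, u) = ∫(u')² + (1/2)·∫u².
Here 0 < c = 1/2 < 1. The condition a(u,u) ≥ α||u||_{H^1}² reads (1−α)∫(u')² ≥ (α−c)∫u². Any admissible α is ≤ 1 (rapidly oscillating u have ∫u²/∫(u')² → 0), and α = 1 would force 0 ≥ (1−c)∫u², impossible since c < 1; so 1−α > 0. By the sharp Poincaré inequality on H^1_0 of an interval of length L, ∫(u')² ≥ (π/L)²∫u² with equality for the first sine mode sin(π(x−x₀)/L) (x₀ the left endpoint), so the inequality holds for all u iff (1−α)(π/L)² ≥ α − c, i.e. α ≤ ((π/L)² + c)/((π/L)² + 1) = (1 + c(L/π)²)/(1 + (L/π)²). With (π/L)² = 9*π^2/4 and c = 1/2, the largest admissible constant is α = ((π/L)² + c)/((π/L)² + 1).
Simplifying, α = (2 + 9*π^2)/(4 + 9*π^2).


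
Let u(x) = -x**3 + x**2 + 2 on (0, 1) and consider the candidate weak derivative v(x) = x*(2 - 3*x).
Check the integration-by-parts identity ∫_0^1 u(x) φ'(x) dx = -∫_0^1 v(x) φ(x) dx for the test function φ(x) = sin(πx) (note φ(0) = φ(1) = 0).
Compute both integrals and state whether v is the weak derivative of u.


LHS = (-12 + π^2)/π^3, RHS = (-12 + π^2)/π^3. Yes, v = u' weakly.

u(x) = -x**3 + x**2 + 2, classical derivative u'(x) = -3*x**2 + 2*x.
φ(x) = sin(πx), so φ'(x) = π*cos(π*x).
Note φ(0) = φ(1) = 0, so the boundary term u·φ vanishes.
LHS = ∫_0^1 u(x) φ'(x) dx = ∫_0^1 (-π*x^3*cos(π*x) + π*x^2*cos(π*x) + 2*π*cos(π*x)) dx. Term by term:
  ∫_0^1 2*π*cos(π*x) dx = 0;  ∫_0^1 π*x^2*cos(π*x) dx = -2/π;  ∫_0^1 -π*x^3*cos(π*x) dx = -12/π^3 + 3/π.
Sum: 0 − 2/π + -12/π^3 + 3/π = (-12 + π^2)/π^3.
So LHS = (-12 + π^2)/π^3.
∫_0^1 v(x) φ(x) dx = ∫_0^1 (-3*x^2*sin(π*x) + 2*x*sin(π*x)) dx. Term by term:
  ∫_0^1 -3*x^2*sin(π*x) dx = -3/π + 12/π^3;  ∫_0^1 2*x*sin(π*x) dx = 2/π.
Sum: -3/π + 12/π^3 + 2/π = (12 - π^2)/π^3.
So RHS = -∫_0^1 v(x) φ(x) dx = (-12 + π^2)/π^3.
LHS = RHS, so the identity holds for this test φ.
Moreover u is smooth here and v(x) = u'(x) = -3*x**2 + 2*x pointwise, so the identity holds for every test function. Hence v is the weak derivative of u.


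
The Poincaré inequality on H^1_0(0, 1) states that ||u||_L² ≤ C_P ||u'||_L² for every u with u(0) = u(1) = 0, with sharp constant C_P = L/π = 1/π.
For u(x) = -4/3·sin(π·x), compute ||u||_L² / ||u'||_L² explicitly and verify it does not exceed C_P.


||u||_L² / ||u'||_L² = 1/π = C_P.

u(x) = -4/3·sin(π·x), so u'(x) = -4*π*cos(π*x)/3.
Writing u(x) = A·sin(kπx/L) with A = -4/3 and k = 1, use ∫_0^L sin²(kπx/L) dx = L/2 and ∫_0^L cos²(kπx/L) dx = L/2.
u² = 16/9·sin²(π·x) and (u')² = 16*π^2/9·cos²(π·x), and each of sin², cos² integrates to L/2 = 1/2 over (0, 1).
∫_0^1 u² dx = 8/9, so ||u||_L² = 2*sqrt(2)/3.
∫_0^1 (u')² dx = 8*π^2/9, so ||u'||_L² = 2*sqrt(2)*π/3.
Ratio ||u||_L² / ||u'||_L² = 1/π.
Sharp Poincaré constant on H^1_0(0, 1) is C_P = L/π = 1/π, achieved by sin(π·x).
This is the k = 1 eigenfunction (up to amplitude), so the ratio equals the sharp Poincaré constant exactly.


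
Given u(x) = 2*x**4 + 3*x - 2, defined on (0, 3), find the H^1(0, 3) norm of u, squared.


||u||_{H^1}^2 = 1079772/35

The H^1 norm (squared) on an interval (0, L) is
  ||u||_{H^1}^2 = ∫_0^L u(x)^2 dx + ∫_0^L u'(x)^2 dx.
Compute u'(x) = 8*x**3 + 3.
Then u(x)^2 = 4*x**8 + 12*x**5 - 8*x**4 + 9*x**2 - 12*x + 4 and u'(x)^2 = 64*x**6 + 48*x**3 + 9.
Integrate each monomial from 0 to 3 using ∫_0^3 c·x^n dx = c·3^(n+1)/(n+1):
  ∫_0^3 u(x)^2 dx = ∫_0^3 (4*x^8 + 12*x^5 - 8*x^4 + 9*x^2 - 12*x + 4) dx. Term by term:
    ∫_0^3 4*x^8 dx = 8748;  ∫_0^3 12*x^5 dx = 1458;  ∫_0^3 -8*x^4 dx = -1944/5;
    ∫_0^3 9*x^2 dx = 81;  ∫_0^3 -12*x dx = -54;  ∫_0^3 4 dx = 12.
  Sum: 8748 + 1458 − 1944/5 + 81 − 54 + 12 = 49281/5.
  ∫_0^3 u'(x)^2 dx = ∫_0^3 (64*x^6 + 48*x^3 + 9) dx. Term by term:
    ∫_0^3 64*x^6 dx = 139968/7;  ∫_0^3 48*x^3 dx = 972;  ∫_0^3 9 dx = 27.
  Sum: 139968/7 + 972 + 27 = 146961/7.
Adding: ||u||_{H^1}^2 = 49281/5 + 146961/7 = 1079772/35.


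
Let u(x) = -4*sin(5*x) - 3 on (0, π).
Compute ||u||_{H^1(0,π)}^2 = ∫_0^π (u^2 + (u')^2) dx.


||u||_{H^1(0,π)}^2 = 48/5 + 217*π

u'(x) = -20*cos(5*x).
Expand u² and (u')² and integrate term by term on (0, π), using: for integers n ≥ 1, ∫_0^π sin²(nx) dx = ∫_0^π cos²(nx) dx = π/2; for n ≠ n', ∫_0^π sin(nx)sin(n'x) dx = ∫_0^π cos(nx)cos(n'x) dx = 0; and by product-to-sum, ∫_0^π sin(nx)cos(n'x) dx = ½∫_0^π [sin((n+n')x) + sin((n−n')x)] dx, which is 0 when n+n' is even and 2n/(n²−n'²) when n+n' is odd (it need not vanish on (0, π)). For the constant mode: ∫_0^π 1 dx = π, ∫_0^π cos(nx) dx = 0, ∫_0^π sin(nx) dx = (1−(−1)^n)/n.
  u² squared terms: (-3)²·∫1 dx = 9·π = 9*π;  (-4)²·∫sin(5x)² dx = 16·π/2 = 8*π.
  u² cross terms: 2·(-3)·(-4)·∫1·sin(5x) dx = 24·(2/5) = 48/5.
  So ∫_0^π u² dx = 9*π + 8*π + 48/5 = 48/5 + 17*π.
  (u')² squared terms: (-20)²·∫cos(5x)² dx = 400·π/2 = 200*π.
  So ∫_0^π (u')² dx = 200*π.
||u||_{H^1}^2 = (48/5 + 17*π) + (200*π) = 48/5 + 217*π.


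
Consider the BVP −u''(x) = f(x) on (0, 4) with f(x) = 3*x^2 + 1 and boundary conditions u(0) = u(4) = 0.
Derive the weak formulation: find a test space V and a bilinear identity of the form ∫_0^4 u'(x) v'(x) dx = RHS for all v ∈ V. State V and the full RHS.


V = H^1_0(0, 4) (so v(0) = v(4) = 0); weak form: ∫_0^4 u'v' dx = ∫_0^4 (3*x^2 + 1) v dx for all v ∈ V.

Multiply both sides by a test function v and integrate from 0 to 4:
  ∫_0^4 −u''(x) v(x) dx = ∫_0^4 f(x) v(x) dx.
Integrate the LHS by parts once:
  ∫_0^4 −u'' v dx = −[u'(x) v(x)]_0^4 + ∫_0^4 u'(x) v'(x) dx.
Thus ∫_0^4 u'(x) v'(x) dx = ∫_0^4 f(x) v(x) dx + [u'(x) v(x)]_0^4.
Choose V so that boundary terms are either known or forced to vanish.
u is Dirichlet: u(0) = u(4) = 0. Let V = H^1_0(0, 4); then v(0) = v(4) = 0, and [u' v]_0^4 = 0.
Weak formulation: find u (satisfying any essential BC) such that ∫_0^4 u'(x) v'(x) dx = ∫_0^4 f v dx for all v ∈ V.
Substituting f(x) = 3*x^2 + 1, the right-hand side is ∫_0^4 (3*x^2 + 1) v dx.


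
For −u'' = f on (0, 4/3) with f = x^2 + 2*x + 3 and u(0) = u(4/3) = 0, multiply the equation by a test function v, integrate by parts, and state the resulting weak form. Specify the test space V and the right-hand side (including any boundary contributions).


V = H^1_0(0, 4/3) (so v(0) = v(4/3) = 0); weak form: ∫_0^4/3 u'v' dx = ∫_0^4/3 (x^2 + 2*x + 3) v dx for all v ∈ V.

Multiply both sides by a test function v and integrate from 0 to 4/3:
  ∫_0^4/3 −u''(x) v(x) dx = ∫_0^4/3 f(x) v(x) dx.
Integrate the LHS by parts once:
  ∫_0^4/3 −u'' v dx = −[u'(x) v(x)]_0^4/3 + ∫_0^4/3 u'(x) v'(x) dx.
Thus ∫_0^4/3 u'(x) v'(x) dx = ∫_0^4/3 f(x) v(x) dx + [u'(x) v(x)]_0^4/3.
Choose V so that boundary terms are either known or forced to vanish.
u is Dirichlet: u(0) = u(4/3) = 0. Let V = H^1_0(0, 4/3); then v(0) = v(4/3) = 0, and [u' v]_0^4/3 = 0.
Weak formulation: find u (satisfying any essential BC) such that ∫_0^4/3 u'(x) v'(x) dx = ∫_0^4/3 f v dx for all v ∈ V.
Substituting f(x) = x^2 + 2*x + 3, the right-hand side is ∫_0^4/3 (x^2 + 2*x + 3) v dx.


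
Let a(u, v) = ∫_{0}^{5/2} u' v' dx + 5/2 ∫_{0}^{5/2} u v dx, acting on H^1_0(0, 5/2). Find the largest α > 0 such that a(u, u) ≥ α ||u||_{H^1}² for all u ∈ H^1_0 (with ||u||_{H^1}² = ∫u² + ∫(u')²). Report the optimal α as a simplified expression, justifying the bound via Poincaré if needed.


α = 1

Coercivity of a(·,·) on H^1_0(0, 5/2) means a(u, u) ≥ α ||u||_{H^1}² for every u ∈ H^1_0.
The interval has length L = 5/2, and Poincaré/coercivity depend only on L. Here a(u, u) = ∫(u')² + (5/2)·∫u².
Here c = 5/2 ≥ 1, so a(u,u) = ∫(u')² + c∫u² ≥ ∫(u')² + ∫u² = ||u||_{H^1}², i.e. α = 1 works. No larger α is possible: a(u,u) ≥ α||u||_{H^1}² means (1−α)∫(u')² ≥ (α−c)∫u², and for the modes u_n = sin(nπ(x−x₀)/L) (x₀ the left endpoint) one has ∫u_n²/∫(u_n')² = (L/(nπ))² → 0, so a(u_n,u_n)/||u_n||_{H^1}² → 1. Hence the optimal constant is α = 1.
Therefore α = 1.


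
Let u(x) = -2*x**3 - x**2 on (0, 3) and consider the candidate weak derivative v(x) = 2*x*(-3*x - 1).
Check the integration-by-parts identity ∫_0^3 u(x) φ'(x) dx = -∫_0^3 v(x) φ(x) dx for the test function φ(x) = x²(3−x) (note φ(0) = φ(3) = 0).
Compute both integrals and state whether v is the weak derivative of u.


LHS = 1701/10, RHS = 1701/10. Yes, v = u' weakly.

u(x) = -2*x**3 - x**2, classical derivative u'(x) = -6*x**2 - 2*x.
φ(x) = x²(3−x), so φ'(x) = 3*x*(2 - x).
Note φ(0) = φ(3) = 0, so the boundary term u·φ vanishes.
LHS = ∫_0^3 u(x) φ'(x) dx = ∫_0^3 (6*x^5 - 9*x^4 - 6*x^3) dx. Term by term:
  ∫_0^3 6*x^5 dx = 729;  ∫_0^3 -9*x^4 dx = -2187/5;  ∫_0^3 -6*x^3 dx = -243/2.
Sum: 729 − 2187/5 − 243/2 = 1701/10.
So LHS = 1701/10.
∫_0^3 v(x) φ(x) dx = ∫_0^3 (6*x^5 - 16*x^4 - 6*x^3) dx. Term by term:
  ∫_0^3 6*x^5 dx = 729;  ∫_0^3 -16*x^4 dx = -3888/5;  ∫_0^3 -6*x^3 dx = -243/2.
Sum: 729 − 3888/5 − 243/2 = -1701/10.
So RHS = -∫_0^3 v(x) φ(x) dx = 1701/10.
LHS = RHS, so the identity holds for this test φ.
Moreover u is smooth here and v(x) = u'(x) = -6*x**2 - 2*x pointwise, so the identity holds for every test function. Hence v is the weak derivative of u.
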